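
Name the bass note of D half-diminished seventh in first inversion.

F

D half-diminished seventh is D–F–Ab–C. First inversion places the third in the bass: F.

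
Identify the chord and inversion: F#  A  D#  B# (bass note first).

B# diminished seventh, second inversion

The distinct note names are F#, A, D#, B#. Stacked in thirds they read B#–D#–F#–A, which is a diminished seventh chord on B#.
With the fifth (F#) in the bass, the chord is in second inversion (figured bass 4/3).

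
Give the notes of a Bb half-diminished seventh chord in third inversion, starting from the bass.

Ab, Bb, Db, Fb

Bb half-diminished seventh is Bb–Db–Fb–Ab. Third inversion puts the seventh (Ab) in the bass, with the remaining tones above: Ab, Bb, Db, Fb.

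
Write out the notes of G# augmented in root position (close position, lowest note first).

G#, B#, D##

Spelling G# augmented: G#–B#–D##. In root position the root is bass, giving G#, B#, D## from the bottom.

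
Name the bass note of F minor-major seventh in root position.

F

In root position the root is lowest. For F minor-major seventh (F–Ab–C–E) that is F.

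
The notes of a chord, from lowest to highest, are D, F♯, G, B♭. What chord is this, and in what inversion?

G minor-major seventh, second inversion

Reducing to letter names: D, F#, G, Bb. These stack in thirds as G–Bb–D–F# — a G minor-major seventh chord.
The lowest note is D, the fifth of the chord, so this is second inversion (figured bass 4/3).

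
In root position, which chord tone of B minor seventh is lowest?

B

B minor seventh is B–D–F#–A. Root position places the root in the bass: B.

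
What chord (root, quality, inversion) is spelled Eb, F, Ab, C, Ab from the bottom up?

The pitch classes Eb, F, Ab, C arrange in thirds as F–Ab–C–Eb: an F minor seventh chord.
The lowest note is Eb, the seventh of the chord, so this is third inversion (figured bass 4/2).

F minor seventh, third inversion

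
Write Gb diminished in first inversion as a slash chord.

First inversion of Gb diminished has the third (Bbb) in the bass. As a slash chord: Gbdim/Bbb.

Gbdim/Bbb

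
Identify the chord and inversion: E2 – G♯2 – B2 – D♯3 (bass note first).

E major seventh, root position

The distinct note names are E, G#, B, D#. Stacked in thirds they read E–G#–B–D#, which is a major seventh chord on E.
The lowest note is E, the root of the chord, so this is root position (figured bass 7).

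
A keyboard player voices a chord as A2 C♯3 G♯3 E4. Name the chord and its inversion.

Reducing to letter names: A, C#, G#, E. These stack in thirds as A–C#–E–G# — an A major seventh chord.
With the root (A) in the bass, the chord is in root position (figured bass 7).

A major seventh, root position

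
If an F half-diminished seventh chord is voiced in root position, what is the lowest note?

F

F half-diminished seventh is F–Ab–Cb–Eb. Root position places the root in the bass: F.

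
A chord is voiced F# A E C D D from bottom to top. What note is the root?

D

F#, A, E, C, D are the tones of a D dominant ninth chord (D–F#–A–C–E), making D the root.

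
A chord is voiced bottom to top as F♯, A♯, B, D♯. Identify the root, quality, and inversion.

The pitch classes F#, A#, B, D# arrange in thirds as B–D#–F#–A#: a B major seventh chord.
The lowest note is F#, the fifth of the chord, so this is second inversion (figured bass 4/3).

B major seventh, second inversion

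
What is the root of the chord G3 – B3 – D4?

Reordering G, B, D into stacked thirds gives G–B–D; the bottom of that stack, G, is the root.

G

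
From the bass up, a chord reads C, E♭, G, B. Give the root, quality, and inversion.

C minor-major seventh, root position

Reducing to letter names: C, Eb, G, B. These stack in thirds as C–Eb–G–B — a C minor-major seventh chord.
With the root (C) in the bass, the chord is in root position (figured bass 7).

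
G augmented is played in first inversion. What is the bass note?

G augmented is G–B–D#. First inversion places the third in the bass: B.

B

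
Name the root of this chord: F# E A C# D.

D

Reordering F#, E, A, C#, D into stacked thirds gives D–F#–A–C#–E; the bottom of that stack, D, is the root.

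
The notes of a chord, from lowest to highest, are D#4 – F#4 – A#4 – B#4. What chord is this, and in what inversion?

B# half-diminished seventh, first inversion

The pitch classes D#, F#, A#, B# arrange in thirds as B#–D#–F#–A#: a B# half-diminished seventh chord.
With the third (D#) in the bass, the chord is in first inversion (figured bass 6/5).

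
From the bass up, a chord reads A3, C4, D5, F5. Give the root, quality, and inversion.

D minor seventh, second inversion

The distinct note names are A, C, D, F. Stacked in thirds they read D–F–A–C, which is a minor seventh chord on D.
A is the fifth of D minor seventh; fifth in the bass means second inversion (figured bass 4/3).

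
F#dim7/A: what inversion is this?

F#dim7/A means F# diminished seventh with A in the bass. A is the third of F# diminished seventh (F#–A–C–Eb), so this is first inversion.

first inversion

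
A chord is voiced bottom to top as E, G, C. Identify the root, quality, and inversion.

C major, first inversion

The pitch classes E, G, C arrange in thirds as C–E–G: a C major triad.
With the third (E) in the bass, the chord is in first inversion (figured bass 6).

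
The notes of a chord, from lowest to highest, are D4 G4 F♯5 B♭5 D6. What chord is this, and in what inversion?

The distinct note names are D, G, F#, Bb. Stacked in thirds they read G–Bb–D–F#, which is a minor-major seventh chord on G.
D is the fifth of G minor-major seventh; fifth in the bass means second inversion (figured bass 4/3).

G minor-major seventh, second inversion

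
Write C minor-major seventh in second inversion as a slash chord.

Second inversion of C minor-major seventh has the fifth (G) in the bass. As a slash chord: Cm(maj7)/G.

Cm(maj7)/G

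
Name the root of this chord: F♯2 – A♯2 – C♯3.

F#

F#, A#, C# are the tones of an F# major triad (F#–A#–C#), making F# the root.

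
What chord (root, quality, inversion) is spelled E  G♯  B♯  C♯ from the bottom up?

C# minor-major seventh, first inversion

The pitch classes E, G#, B#, C# arrange in thirds as C#–E–G#–B#: a C# minor-major seventh chord.
With the third (E) in the bass, the chord is in first inversion (figured bass 6/5).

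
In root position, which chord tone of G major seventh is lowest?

G

In root position the root is lowest. For G major seventh (G–B–D–F#) that is G.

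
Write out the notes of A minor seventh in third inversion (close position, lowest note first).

G, A, C, E

A minor seventh is A–C–E–G. Third inversion puts the seventh (G) in the bass, with the remaining tones above: G, A, C, E.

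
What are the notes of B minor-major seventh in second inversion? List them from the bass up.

Spelling B minor-major seventh: B–D–F#–A#. In second inversion the fifth is bass, giving F#, A#, B, D from the bottom.

F#, A#, B, D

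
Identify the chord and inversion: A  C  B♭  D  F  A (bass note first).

The distinct note names are A, C, Bb, D, F. Stacked in thirds they read Bb–D–F–A–C, which is a major ninth chord on Bb.
With the seventh (A) in the bass, the chord is in third inversion.

Bb major ninth, third inversion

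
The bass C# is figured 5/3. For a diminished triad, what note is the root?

The figures 5/3 mean the root of the chord is in the bass. If C# is the root of a diminished triad, the root is C# (chord tones C#–E–G).

C#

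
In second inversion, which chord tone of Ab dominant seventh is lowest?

Eb

The fifth of Ab dominant seventh (Ab–C–Eb–Gb) is Eb; that is the bass in second inversion.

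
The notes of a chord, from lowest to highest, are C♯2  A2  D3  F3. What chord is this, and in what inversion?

Reducing to letter names: C#, A, D, F. These stack in thirds as D–F–A–C# — a D minor-major seventh chord.
C# is the seventh of D minor-major seventh; seventh in the bass means third inversion (figured bass 4/2).

D minor-major seventh, third inversion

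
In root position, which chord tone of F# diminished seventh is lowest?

The root of F# diminished seventh (F#–A–C–Eb) is F#; that is the bass in root position.

F#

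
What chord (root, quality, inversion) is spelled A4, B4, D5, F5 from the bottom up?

The distinct note names are A, B, D, F. Stacked in thirds they read B–D–F–A, which is a half-diminished seventh chord on B.
With the seventh (A) in the bass, the chord is in third inversion (figured bass 4/2).

B half-diminished seventh, third inversion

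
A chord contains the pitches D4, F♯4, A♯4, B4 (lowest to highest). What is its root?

Reordering D, F#, A#, B into stacked thirds gives B–D–F#–A#; the bottom of that stack, B, is the root.

B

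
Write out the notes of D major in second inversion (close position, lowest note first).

D major is D–F#–A. Second inversion puts the fifth (A) in the bass, with the remaining tones above: A, D, F#.

A, D, F#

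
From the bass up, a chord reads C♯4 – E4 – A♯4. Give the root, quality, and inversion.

The pitch classes C#, E, A# arrange in thirds as A#–C#–E: an A# diminished triad.
C# is the third of A# diminished; third in the bass means first inversion (figured bass 6).

A# diminished, first inversion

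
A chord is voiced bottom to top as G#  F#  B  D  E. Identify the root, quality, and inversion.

E dominant ninth, first inversion

Reducing to letter names: G#, F#, B, D, E. These stack in thirds as E–G#–B–D–F# — an E dominant ninth chord.
G# is the third of E dominant ninth; third in the bass means first inversion.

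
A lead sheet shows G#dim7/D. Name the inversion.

second inversion

G#dim7/D means G# diminished seventh with D in the bass. D is the fifth of G# diminished seventh (G#–B–D–F), so this is second inversion.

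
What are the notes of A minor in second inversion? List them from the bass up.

E, A, C

A minor is A–C–E. Second inversion puts the fifth (E) in the bass, with the remaining tones above: E, A, C.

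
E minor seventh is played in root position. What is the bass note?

E

In root position the root is lowest. For E minor seventh (E–G–B–D) that is E.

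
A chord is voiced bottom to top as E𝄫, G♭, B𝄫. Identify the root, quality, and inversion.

The distinct note names are Ebb, Gb, Bbb. Stacked in thirds they read Ebb–Gb–Bbb, which is a major triad on Ebb.
The lowest note is Ebb, the root of the chord, so this is root position (figured bass 5/3).

Ebb major, root position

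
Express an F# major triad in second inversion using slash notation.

F#/C#

Second inversion of F# major has the fifth (C#) in the bass. As a slash chord: F#/C#.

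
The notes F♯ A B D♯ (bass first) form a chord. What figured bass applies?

The notes F#, A, B, D# stack in thirds as B–D#–F#–A — a B dominant seventh chord. The bass F# is the fifth, so this is second inversion: figured 4/3.

4/3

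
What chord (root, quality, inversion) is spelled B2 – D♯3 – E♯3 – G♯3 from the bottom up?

The distinct note names are B, D#, E#, G#. Stacked in thirds they read E#–G#–B–D#, which is a half-diminished seventh chord on E#.
B is the fifth of E# half-diminished seventh; fifth in the bass means second inversion (figured bass 4/3).

E# half-diminished seventh, second inversion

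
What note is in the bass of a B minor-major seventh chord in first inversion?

D

The third of B minor-major seventh (B–D–F#–A#) is D; that is the bass in first inversion.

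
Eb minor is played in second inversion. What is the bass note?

Bb

The fifth of Eb minor (Eb–Gb–Bb) is Bb; that is the bass in second inversion.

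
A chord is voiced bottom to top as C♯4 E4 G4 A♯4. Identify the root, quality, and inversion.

The pitch classes C#, E, G, A# arrange in thirds as A#–C#–E–G: an A# diminished seventh chord.
C# is the third of A# diminished seventh; third in the bass means first inversion (figured bass 6/5).

A# diminished seventh, first inversion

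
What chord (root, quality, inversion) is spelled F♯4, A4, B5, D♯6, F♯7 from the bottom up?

B dominant seventh, second inversion

The distinct note names are F#, A, B, D#. Stacked in thirds they read B–D#–F#–A, which is a dominant seventh chord on B.
With the fifth (F#) in the bass, the chord is in second inversion (figured bass 4/3).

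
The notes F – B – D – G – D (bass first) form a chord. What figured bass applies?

4/2

The notes F, B, D, G stack in thirds as G–B–D–F — a G dominant seventh chord. The bass F is the seventh, so this is third inversion: figured 4/2.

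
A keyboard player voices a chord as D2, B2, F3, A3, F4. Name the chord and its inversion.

Reducing to letter names: D, B, F, A. These stack in thirds as B–D–F–A — a B half-diminished seventh chord.
The lowest note is D, the third of the chord, so this is first inversion (figured bass 6/5).

B half-diminished seventh, first inversion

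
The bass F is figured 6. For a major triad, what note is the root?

The figures 6 mean the third of the chord is in the bass. If F is the third of a major triad, the root is Db (chord tones Db–F–Ab).

Db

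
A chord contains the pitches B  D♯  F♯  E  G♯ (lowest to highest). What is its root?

E

The distinct letter names are B, D#, F#, E, G#. Arranged as a stack of thirds they read E–G#–B–D#–F#, so E is the root (an E major ninth chord).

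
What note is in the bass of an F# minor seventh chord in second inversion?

The fifth of F# minor seventh (F#–A–C#–E) is C#; that is the bass in second inversion.

C#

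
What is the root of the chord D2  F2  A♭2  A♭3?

The distinct letter names are D, F, Ab. Arranged as a stack of thirds they read D–F–Ab, so D is the root (a D diminished triad).

D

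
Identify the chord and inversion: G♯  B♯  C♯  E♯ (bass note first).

The distinct note names are G#, B#, C#, E#. Stacked in thirds they read C#–E#–G#–B#, which is a major seventh chord on C#.
With the fifth (G#) in the bass, the chord is in second inversion (figured bass 4/3).

C# major seventh, second inversion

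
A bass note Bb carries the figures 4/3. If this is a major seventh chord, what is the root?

Eb

The figures 4/3 mean the fifth of the chord is in the bass. If Bb is the fifth of a major seventh chord, the root is Eb (chord tones Eb–G–Bb–D).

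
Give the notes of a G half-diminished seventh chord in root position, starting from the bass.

G, Bb, Db, F

The chord tones are G–Bb–Db–F. With the root (G) lowest for root position: G, Bb, Db, F.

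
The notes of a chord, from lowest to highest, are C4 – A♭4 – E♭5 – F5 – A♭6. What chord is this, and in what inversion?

The pitch classes C, Ab, Eb, F arrange in thirds as F–Ab–C–Eb: an F minor seventh chord.
The lowest note is C, the fifth of the chord, so this is second inversion (figured bass 4/3).

F minor seventh, second inversion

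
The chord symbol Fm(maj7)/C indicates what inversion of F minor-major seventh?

second inversion

Fm(maj7)/C means F minor-major seventh with C in the bass. C is the fifth of F minor-major seventh (F–Ab–C–E), so this is second inversion.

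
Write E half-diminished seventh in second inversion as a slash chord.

Second inversion of E half-diminished seventh has the fifth (Bb) in the bass. As a slash chord: Eø7/Bb.

Eø7/Bb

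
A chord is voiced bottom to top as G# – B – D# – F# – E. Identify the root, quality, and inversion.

The distinct note names are G#, B, D#, F#, E. Stacked in thirds they read E–G#–B–D#–F#, which is a major ninth chord on E.
With the third (G#) in the bass, the chord is in first inversion.

E major ninth, first inversion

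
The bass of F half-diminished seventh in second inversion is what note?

Cb

F half-diminished seventh is F–Ab–Cb–Eb. Second inversion places the fifth in the bass: Cb.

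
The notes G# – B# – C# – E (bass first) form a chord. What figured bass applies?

4/3

The notes G#, B#, C#, E stack in thirds as C#–E–G#–B# — a C# minor-major seventh chord. The bass G# is the fifth, so this is second inversion: figured 4/3.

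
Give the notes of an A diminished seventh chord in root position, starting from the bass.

A diminished seventh is A–C–Eb–Gb. Root position puts the root (A) in the bass, with the remaining tones above: A, C, Eb, Gb.

A, C, Eb, Gb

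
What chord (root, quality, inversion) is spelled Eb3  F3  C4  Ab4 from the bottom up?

The distinct note names are Eb, F, C, Ab. Stacked in thirds they read F–Ab–C–Eb, which is a minor seventh chord on F.
With the seventh (Eb) in the bass, the chord is in third inversion (figured bass 4/2).

F minor seventh, third inversion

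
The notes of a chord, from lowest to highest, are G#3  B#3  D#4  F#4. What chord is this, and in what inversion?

G# dominant seventh, root position

The pitch classes G#, B#, D#, F# arrange in thirds as G#–B#–D#–F#: a G# dominant seventh chord.
The lowest note is G#, the root of the chord, so this is root position (figured bass 7).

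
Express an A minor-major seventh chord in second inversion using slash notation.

Second inversion of A minor-major seventh has the fifth (E) in the bass. As a slash chord: Am(maj7)/E.

Am(maj7)/E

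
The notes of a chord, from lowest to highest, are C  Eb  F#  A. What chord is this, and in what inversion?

F# diminished seventh, second inversion

The distinct note names are C, Eb, F#, A. Stacked in thirds they read F#–A–C–Eb, which is a diminished seventh chord on F#.
C is the fifth of F# diminished seventh; fifth in the bass means second inversion (figured bass 4/3).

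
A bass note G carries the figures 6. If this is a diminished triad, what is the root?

The figures 6 mean the third of the chord is in the bass. If G is the third of a diminished triad, the root is E (chord tones E–G–Bb).

E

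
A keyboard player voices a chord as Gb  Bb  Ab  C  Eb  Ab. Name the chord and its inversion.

Reducing to letter names: Gb, Bb, Ab, C, Eb. These stack in thirds as Ab–C–Eb–Gb–Bb — an Ab dominant ninth chord.
The lowest note is Gb, the seventh of the chord, so this is third inversion.

Ab dominant ninth, third inversion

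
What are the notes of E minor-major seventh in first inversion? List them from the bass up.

G, B, D#, E

Spelling E minor-major seventh: E–G–B–D#. In first inversion the third is bass, giving G, B, D#, E from the bottom.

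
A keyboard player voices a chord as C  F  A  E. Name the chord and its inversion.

F major seventh, second inversion

Reducing to letter names: C, F, A, E. These stack in thirds as F–A–C–E — an F major seventh chord.
The lowest note is C, the fifth of the chord, so this is second inversion (figured bass 4/3).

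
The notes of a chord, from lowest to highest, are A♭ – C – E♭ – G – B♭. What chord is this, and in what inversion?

Ab major ninth, root position

The pitch classes Ab, C, Eb, G, Bb arrange in thirds as Ab–C–Eb–G–Bb: an Ab major ninth chord.
Ab is the root of Ab major ninth; root in the bass means root position.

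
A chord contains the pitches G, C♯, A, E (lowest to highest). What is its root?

The distinct letter names are G, C#, A, E. Arranged as a stack of thirds they read A–C#–E–G, so A is the root (an A dominant seventh chord).

A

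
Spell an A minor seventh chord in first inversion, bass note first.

C, E, G, A

The chord tones are A–C–E–G. With the third (C) lowest for first inversion: C, E, G, A.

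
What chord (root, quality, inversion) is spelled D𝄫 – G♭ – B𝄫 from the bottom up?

Gb diminished, second inversion

The pitch classes Dbb, Gb, Bbb arrange in thirds as Gb–Bbb–Dbb: a Gb diminished triad.
The lowest note is Dbb, the fifth of the chord, so this is second inversion (figured bass 6/4).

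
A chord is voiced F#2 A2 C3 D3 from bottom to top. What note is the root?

D

Reordering F#, A, C, D into stacked thirds gives D–F#–A–C; the bottom of that stack, D, is the root.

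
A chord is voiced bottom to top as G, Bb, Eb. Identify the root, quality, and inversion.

Eb major, first inversion

The distinct note names are G, Bb, Eb. Stacked in thirds they read Eb–G–Bb, which is a major triad on Eb.
With the third (G) in the bass, the chord is in first inversion (figured bass 6).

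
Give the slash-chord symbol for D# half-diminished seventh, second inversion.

Second inversion of D# half-diminished seventh has the fifth (A) in the bass. As a slash chord: D#ø7/A.

D#ø7/A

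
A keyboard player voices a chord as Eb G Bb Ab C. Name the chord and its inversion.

The distinct note names are Eb, G, Bb, Ab, C. Stacked in thirds they read Ab–C–Eb–G–Bb, which is a major ninth chord on Ab.
Eb is the fifth of Ab major ninth; fifth in the bass means second inversion.

Ab major ninth, second inversion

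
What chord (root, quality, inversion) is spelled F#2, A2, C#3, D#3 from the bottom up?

D# half-diminished seventh, first inversion

Reducing to letter names: F#, A, C#, D#. These stack in thirds as D#–F#–A–C# — a D# half-diminished seventh chord.
The lowest note is F#, the third of the chord, so this is first inversion (figured bass 6/5).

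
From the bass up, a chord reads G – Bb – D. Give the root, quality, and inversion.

G minor, root position

The distinct note names are G, Bb, D. Stacked in thirds they read G–Bb–D, which is a minor triad on G.
The lowest note is G, the root of the chord, so this is root position (figured bass 5/3).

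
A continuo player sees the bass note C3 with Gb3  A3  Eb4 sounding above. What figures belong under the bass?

The notes C, Gb, A, Eb stack in thirds as A–C–Eb–Gb — an A diminished seventh chord. The bass C is the third, so this is first inversion: figured 6/5.

6/5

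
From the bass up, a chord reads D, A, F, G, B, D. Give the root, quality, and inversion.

G dominant ninth, second inversion

Reducing to letter names: D, A, F, G, B. These stack in thirds as G–B–D–F–A — a G dominant ninth chord.
The lowest note is D, the fifth of the chord, so this is second inversion.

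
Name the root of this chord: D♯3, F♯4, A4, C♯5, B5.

B

Reordering D#, F#, A, C#, B into stacked thirds gives B–D#–F#–A–C#; the bottom of that stack, B, is the root.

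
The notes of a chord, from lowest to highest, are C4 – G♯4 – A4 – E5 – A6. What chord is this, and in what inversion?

The pitch classes C, G#, A, E arrange in thirds as A–C–E–G#: an A minor-major seventh chord.
The lowest note is C, the third of the chord, so this is first inversion (figured bass 6/5).

A minor-major seventh, first inversion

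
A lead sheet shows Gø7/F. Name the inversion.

Gø7/F means G half-diminished seventh with F in the bass. F is the seventh of G half-diminished seventh (G–Bb–Db–F), so this is third inversion.

third inversion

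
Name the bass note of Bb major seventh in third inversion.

Bb major seventh is Bb–D–F–A. Third inversion places the seventh in the bass: A.

A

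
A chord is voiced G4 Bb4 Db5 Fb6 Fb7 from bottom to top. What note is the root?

G

G, Bb, Db, Fb are the tones of a G diminished seventh chord (G–Bb–Db–Fb), making G the root.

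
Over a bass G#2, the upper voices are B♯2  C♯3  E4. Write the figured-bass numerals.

4/3

The notes G#, B#, C#, E stack in thirds as C#–E–G#–B# — a C# minor-major seventh chord. The bass G# is the fifth, so this is second inversion: figured 4/3.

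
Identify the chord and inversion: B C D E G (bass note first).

The pitch classes B, C, D, E, G arrange in thirds as C–E–G–B–D: a C major ninth chord.
With the seventh (B) in the bass, the chord is in third inversion.

C major ninth, third inversion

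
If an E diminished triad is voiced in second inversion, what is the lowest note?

Bb

The fifth of E diminished (E–G–Bb) is Bb; that is the bass in second inversion.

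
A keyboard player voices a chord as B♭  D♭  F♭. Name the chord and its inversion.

Bb diminished, root position

The distinct note names are Bb, Db, Fb. Stacked in thirds they read Bb–Db–Fb, which is a diminished triad on Bb.
With the root (Bb) in the bass, the chord is in root position (figured bass 5/3).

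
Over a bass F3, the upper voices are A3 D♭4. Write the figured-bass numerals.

The notes F, A, Db stack in thirds as Db–F–A — a Db augmented triad. The bass F is the third, so this is first inversion: figured 6.

6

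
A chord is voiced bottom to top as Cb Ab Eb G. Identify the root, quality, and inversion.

Ab minor-major seventh, first inversion

Reducing to letter names: Cb, Ab, Eb, G. These stack in thirds as Ab–Cb–Eb–G — an Ab minor-major seventh chord.
Cb is the third of Ab minor-major seventh; third in the bass means first inversion (figured bass 6/5).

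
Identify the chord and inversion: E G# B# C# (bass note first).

Reducing to letter names: E, G#, B#, C#. These stack in thirds as C#–E–G#–B# — a C# minor-major seventh chord.
The lowest note is E, the third of the chord, so this is first inversion (figured bass 6/5).

C# minor-major seventh, first inversion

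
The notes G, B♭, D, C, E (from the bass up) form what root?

Reordering G, Bb, D, C, E into stacked thirds gives C–E–G–Bb–D; the bottom of that stack, C, is the root.

C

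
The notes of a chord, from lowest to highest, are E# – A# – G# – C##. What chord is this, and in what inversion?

A# dominant seventh, second inversion

The pitch classes E#, A#, G#, C## arrange in thirds as A#–C##–E#–G#: an A# dominant seventh chord.
The lowest note is E#, the fifth of the chord, so this is second inversion (figured bass 4/3).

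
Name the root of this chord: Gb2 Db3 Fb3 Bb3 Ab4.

Gb

Gb, Db, Fb, Bb, Ab are the tones of a Gb dominant ninth chord (Gb–Bb–Db–Fb–Ab), making Gb the root.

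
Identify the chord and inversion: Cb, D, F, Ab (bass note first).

D diminished seventh, third inversion

The pitch classes Cb, D, F, Ab arrange in thirds as D–F–Ab–Cb: a D diminished seventh chord.
With the seventh (Cb) in the bass, the chord is in third inversion (figured bass 4/2).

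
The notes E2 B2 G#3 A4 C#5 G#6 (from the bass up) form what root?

The distinct letter names are E, B, G#, A, C#. Arranged as a stack of thirds they read A–C#–E–G#–B, so A is the root (an A major ninth chord).

A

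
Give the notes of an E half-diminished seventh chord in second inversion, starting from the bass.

Bb, D, E, G

Spelling E half-diminished seventh: E–G–Bb–D. In second inversion the fifth is bass, giving Bb, D, E, G from the bottom.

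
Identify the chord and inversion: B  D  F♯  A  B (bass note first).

The pitch classes B, D, F#, A arrange in thirds as B–D–F#–A: a B minor seventh chord.
The lowest note is B, the root of the chord, so this is root position (figured bass 7).

B minor seventh, root position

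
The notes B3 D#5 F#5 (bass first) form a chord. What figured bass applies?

5/3

The notes B, D#, F# stack in thirds as B–D#–F# — a B major triad. The bass B is the root, so this is root position: figured 5/3.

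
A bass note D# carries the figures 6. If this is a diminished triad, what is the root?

B#

The figures 6 mean the third of the chord is in the bass. If D# is the third of a diminished triad, the root is B# (chord tones B#–D#–F#).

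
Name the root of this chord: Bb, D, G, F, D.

The distinct letter names are Bb, D, G, F. Arranged as a stack of thirds they read G–Bb–D–F, so G is the root (a G minor seventh chord).

G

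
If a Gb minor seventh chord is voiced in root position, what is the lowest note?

Gb

Gb minor seventh is Gb–Bbb–Db–Fb. Root position places the root in the bass: Gb.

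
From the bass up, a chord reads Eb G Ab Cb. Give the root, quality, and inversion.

The distinct note names are Eb, G, Ab, Cb. Stacked in thirds they read Ab–Cb–Eb–G, which is a minor-major seventh chord on Ab.
Eb is the fifth of Ab minor-major seventh; fifth in the bass means second inversion (figured bass 4/3).

Ab minor-major seventh, second inversion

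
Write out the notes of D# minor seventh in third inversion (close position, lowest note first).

C#, D#, F#, A#

D# minor seventh is D#–F#–A#–C#. Third inversion puts the seventh (C#) in the bass, with the remaining tones above: C#, D#, F#, A#.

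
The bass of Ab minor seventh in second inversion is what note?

Eb

In second inversion the fifth is lowest. For Ab minor seventh (Ab–Cb–Eb–Gb) that is Eb.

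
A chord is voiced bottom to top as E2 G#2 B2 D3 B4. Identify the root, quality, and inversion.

E dominant seventh, root position

The pitch classes E, G#, B, D arrange in thirds as E–G#–B–D: an E dominant seventh chord.
The lowest note is E, the root of the chord, so this is root position (figured bass 7).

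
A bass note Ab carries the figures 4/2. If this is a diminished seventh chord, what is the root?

The figures 4/2 mean the seventh of the chord is in the bass. If Ab is the seventh of a diminished seventh chord, the root is B (chord tones B–D–F–Ab).

B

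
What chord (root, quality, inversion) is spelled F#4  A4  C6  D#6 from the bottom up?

D# diminished seventh, first inversion

The pitch classes F#, A, C, D# arrange in thirds as D#–F#–A–C: a D# diminished seventh chord.
The lowest note is F#, the third of the chord, so this is first inversion (figured bass 6/5).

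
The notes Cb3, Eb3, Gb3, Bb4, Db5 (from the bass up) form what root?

Cb

The distinct letter names are Cb, Eb, Gb, Bb, Db. Arranged as a stack of thirds they read Cb–Eb–Gb–Bb–Db, so Cb is the root (a Cb major ninth chord).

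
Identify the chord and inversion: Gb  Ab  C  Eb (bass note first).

Ab dominant seventh, third inversion

The distinct note names are Gb, Ab, C, Eb. Stacked in thirds they read Ab–C–Eb–Gb, which is a dominant seventh chord on Ab.
With the seventh (Gb) in the bass, the chord is in third inversion (figured bass 4/2).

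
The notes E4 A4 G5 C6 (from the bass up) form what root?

A

Reordering E, A, G, C into stacked thirds gives A–C–E–G; the bottom of that stack, A, is the root.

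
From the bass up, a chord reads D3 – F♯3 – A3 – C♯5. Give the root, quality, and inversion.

The distinct note names are D, F#, A, C#. Stacked in thirds they read D–F#–A–C#, which is a major seventh chord on D.
The lowest note is D, the root of the chord, so this is root position (figured bass 7).

D major seventh, root position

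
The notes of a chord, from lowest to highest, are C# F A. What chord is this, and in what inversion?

F augmented, second inversion

Reducing to letter names: C#, F, A. These stack in thirds as F–A–C# — an F augmented triad.
The lowest note is C#, the fifth of the chord, so this is second inversion (figured bass 6/4).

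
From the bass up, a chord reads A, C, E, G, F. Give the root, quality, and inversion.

F major ninth, first inversion

The pitch classes A, C, E, G, F arrange in thirds as F–A–C–E–G: an F major ninth chord.
With the third (A) in the bass, the chord is in first inversion.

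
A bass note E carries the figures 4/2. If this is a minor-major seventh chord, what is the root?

F

The figures 4/2 mean the seventh of the chord is in the bass. If E is the seventh of a minor-major seventh chord, the root is F (chord tones F–Ab–C–E).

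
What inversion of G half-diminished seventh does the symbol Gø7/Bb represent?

Gø7/Bb means G half-diminished seventh with Bb in the bass. Bb is the third of G half-diminished seventh (G–Bb–Db–F), so this is first inversion.

first inversion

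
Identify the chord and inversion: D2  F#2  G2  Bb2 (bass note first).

The distinct note names are D, F#, G, Bb. Stacked in thirds they read G–Bb–D–F#, which is a minor-major seventh chord on G.
The lowest note is D, the fifth of the chord, so this is second inversion (figured bass 4/3).

G minor-major seventh, second inversion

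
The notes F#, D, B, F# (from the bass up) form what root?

B

The distinct letter names are F#, D, B. Arranged as a stack of thirds they read B–D–F#, so B is the root (a B minor triad).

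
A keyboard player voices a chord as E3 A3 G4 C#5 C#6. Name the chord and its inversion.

A dominant seventh, second inversion

The distinct note names are E, A, G, C#. Stacked in thirds they read A–C#–E–G, which is a dominant seventh chord on A.
With the fifth (E) in the bass, the chord is in second inversion (figured bass 4/3).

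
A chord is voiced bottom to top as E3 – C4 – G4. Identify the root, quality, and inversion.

Reducing to letter names: E, C, G. These stack in thirds as C–E–G — a C major triad.
E is the third of C major; third in the bass means first inversion (figured bass 6).

C major, first inversion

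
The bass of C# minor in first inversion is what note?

The third of C# minor (C#–E–G#) is E; that is the bass in first inversion.

E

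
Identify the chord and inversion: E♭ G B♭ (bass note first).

The distinct note names are Eb, G, Bb. Stacked in thirds they read Eb–G–Bb, which is a major triad on Eb.
With the root (Eb) in the bass, the chord is in root position (figured bass 5/3).

Eb major, root position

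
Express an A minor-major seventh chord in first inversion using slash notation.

Am(maj7)/C

First inversion of A minor-major seventh has the third (C) in the bass. As a slash chord: Am(maj7)/C.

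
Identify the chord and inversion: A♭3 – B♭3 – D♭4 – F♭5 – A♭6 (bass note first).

Bb half-diminished seventh, third inversion

Reducing to letter names: Ab, Bb, Db, Fb. These stack in thirds as Bb–Db–Fb–Ab — a Bb half-diminished seventh chord.
With the seventh (Ab) in the bass, the chord is in third inversion (figured bass 4/2).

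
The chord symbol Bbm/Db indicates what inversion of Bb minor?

Bbm/Db means Bb minor with Db in the bass. Db is the third of Bb minor (Bb–Db–F), so this is first inversion.

first inversion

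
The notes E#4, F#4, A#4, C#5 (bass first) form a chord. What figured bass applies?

The notes E#, F#, A#, C# stack in thirds as F#–A#–C#–E# — an F# major seventh chord. The bass E# is the seventh, so this is third inversion: figured 4/2.

4/2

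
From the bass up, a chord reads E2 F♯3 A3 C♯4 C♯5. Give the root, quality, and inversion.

F# minor seventh, third inversion

The pitch classes E, F#, A, C# arrange in thirds as F#–A–C#–E: an F# minor seventh chord.
With the seventh (E) in the bass, the chord is in third inversion (figured bass 4/2).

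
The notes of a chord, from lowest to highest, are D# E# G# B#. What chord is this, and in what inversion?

The distinct note names are D#, E#, G#, B#. Stacked in thirds they read E#–G#–B#–D#, which is a minor seventh chord on E#.
The lowest note is D#, the seventh of the chord, so this is third inversion (figured bass 4/2).

E# minor seventh, third inversion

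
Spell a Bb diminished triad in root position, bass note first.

The chord tones are Bb–Db–Fb. With the root (Bb) lowest for root position: Bb, Db, Fb.

Bb, Db, Fb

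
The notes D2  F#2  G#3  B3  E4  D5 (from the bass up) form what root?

The distinct letter names are D, F#, G#, B, E. Arranged as a stack of thirds they read E–G#–B–D–F#, so E is the root (an E dominant ninth chord).

E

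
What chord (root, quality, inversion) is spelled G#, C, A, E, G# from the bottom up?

A minor-major seventh, third inversion

Reducing to letter names: G#, C, A, E. These stack in thirds as A–C–E–G# — an A minor-major seventh chord.
The lowest note is G#, the seventh of the chord, so this is third inversion (figured bass 4/2).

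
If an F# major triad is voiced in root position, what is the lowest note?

In root position the root is lowest. For F# major (F#–A#–C#) that is F#.

F#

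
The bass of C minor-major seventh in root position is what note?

In root position the root is lowest. For C minor-major seventh (C–Eb–G–B) that is C.

C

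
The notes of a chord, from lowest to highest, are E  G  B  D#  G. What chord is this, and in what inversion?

The pitch classes E, G, B, D# arrange in thirds as E–G–B–D#: an E minor-major seventh chord.
With the root (E) in the bass, the chord is in root position (figured bass 7).

E minor-major seventh, root position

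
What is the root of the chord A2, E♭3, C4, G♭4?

A

A, Eb, C, Gb are the tones of an A diminished seventh chord (A–C–Eb–Gb), making A the root.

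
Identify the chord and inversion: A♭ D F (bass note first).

The distinct note names are Ab, D, F. Stacked in thirds they read D–F–Ab, which is a diminished triad on D.
With the fifth (Ab) in the bass, the chord is in second inversion (figured bass 6/4).

D diminished, second inversion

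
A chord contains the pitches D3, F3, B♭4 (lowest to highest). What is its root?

Reordering D, F, Bb into stacked thirds gives Bb–D–F; the bottom of that stack, Bb, is the root.

Bb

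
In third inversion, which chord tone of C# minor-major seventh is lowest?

B#

C# minor-major seventh is C#–E–G#–B#. Third inversion places the seventh in the bass: B#.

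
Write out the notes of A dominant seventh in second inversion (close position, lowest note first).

E, G, A, C#

A dominant seventh is A–C#–E–G. Second inversion puts the fifth (E) in the bass, with the remaining tones above: E, G, A, C#.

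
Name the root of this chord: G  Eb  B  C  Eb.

C

Reordering G, Eb, B, C into stacked thirds gives C–Eb–G–B; the bottom of that stack, C, is the root.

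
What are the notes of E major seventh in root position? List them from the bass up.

E, G#, B, D#

Spelling E major seventh: E–G#–B–D#. In root position the root is bass, giving E, G#, B, D# from the bottom.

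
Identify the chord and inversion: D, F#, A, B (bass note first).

Reducing to letter names: D, F#, A, B. These stack in thirds as B–D–F#–A — a B minor seventh chord.
With the third (D) in the bass, the chord is in first inversion (figured bass 6/5).

B minor seventh, first inversion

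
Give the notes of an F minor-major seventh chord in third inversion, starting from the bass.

E, F, Ab, C

The chord tones are F–Ab–C–E. With the seventh (E) lowest for third inversion: E, F, Ab, C.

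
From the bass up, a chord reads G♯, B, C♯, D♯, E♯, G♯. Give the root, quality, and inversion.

Reducing to letter names: G#, B, C#, D#, E#. These stack in thirds as C#–E#–G#–B–D# — a C# dominant ninth chord.
The lowest note is G#, the fifth of the chord, so this is second inversion.

C# dominant ninth, second inversion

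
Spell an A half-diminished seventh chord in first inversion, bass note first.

C, Eb, G, A

The chord tones are A–C–Eb–G. With the third (C) lowest for first inversion: C, Eb, G, A.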